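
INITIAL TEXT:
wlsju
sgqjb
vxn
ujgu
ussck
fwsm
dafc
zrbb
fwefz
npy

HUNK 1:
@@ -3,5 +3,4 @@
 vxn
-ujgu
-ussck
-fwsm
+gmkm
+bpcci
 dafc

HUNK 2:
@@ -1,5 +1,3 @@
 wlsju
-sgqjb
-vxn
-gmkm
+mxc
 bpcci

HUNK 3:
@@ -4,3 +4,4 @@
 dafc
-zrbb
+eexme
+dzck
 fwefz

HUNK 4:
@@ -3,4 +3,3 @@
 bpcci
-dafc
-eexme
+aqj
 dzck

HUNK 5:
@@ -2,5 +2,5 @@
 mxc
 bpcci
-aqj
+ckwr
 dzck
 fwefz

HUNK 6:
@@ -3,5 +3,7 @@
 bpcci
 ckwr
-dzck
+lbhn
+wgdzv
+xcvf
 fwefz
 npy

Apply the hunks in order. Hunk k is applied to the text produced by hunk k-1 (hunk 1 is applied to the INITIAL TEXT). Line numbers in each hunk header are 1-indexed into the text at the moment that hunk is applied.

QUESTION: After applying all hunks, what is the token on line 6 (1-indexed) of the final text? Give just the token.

Hunk 1: at line 3 remove [ujgu,ussck,fwsm] add [gmkm,bpcci] -> 9 lines: wlsju sgqjb vxn gmkm bpcci dafc zrbb fwefz npy
Hunk 2: at line 1 remove [sgqjb,vxn,gmkm] add [mxc] -> 7 lines: wlsju mxc bpcci dafc zrbb fwefz npy
Hunk 3: at line 4 remove [zrbb] add [eexme,dzck] -> 8 lines: wlsju mxc bpcci dafc eexme dzck fwefz npy
Hunk 4: at line 3 remove [dafc,eexme] add [aqj] -> 7 lines: wlsju mxc bpcci aqj dzck fwefz npy
Hunk 5: at line 2 remove [aqj] add [ckwr] -> 7 lines: wlsju mxc bpcci ckwr dzck fwefz npy
Hunk 6: at line 3 remove [dzck] add [lbhn,wgdzv,xcvf] -> 9 lines: wlsju mxc bpcci ckwr lbhn wgdzv xcvf fwefz npy
Final line 6: wgdzv

Answer: wgdzv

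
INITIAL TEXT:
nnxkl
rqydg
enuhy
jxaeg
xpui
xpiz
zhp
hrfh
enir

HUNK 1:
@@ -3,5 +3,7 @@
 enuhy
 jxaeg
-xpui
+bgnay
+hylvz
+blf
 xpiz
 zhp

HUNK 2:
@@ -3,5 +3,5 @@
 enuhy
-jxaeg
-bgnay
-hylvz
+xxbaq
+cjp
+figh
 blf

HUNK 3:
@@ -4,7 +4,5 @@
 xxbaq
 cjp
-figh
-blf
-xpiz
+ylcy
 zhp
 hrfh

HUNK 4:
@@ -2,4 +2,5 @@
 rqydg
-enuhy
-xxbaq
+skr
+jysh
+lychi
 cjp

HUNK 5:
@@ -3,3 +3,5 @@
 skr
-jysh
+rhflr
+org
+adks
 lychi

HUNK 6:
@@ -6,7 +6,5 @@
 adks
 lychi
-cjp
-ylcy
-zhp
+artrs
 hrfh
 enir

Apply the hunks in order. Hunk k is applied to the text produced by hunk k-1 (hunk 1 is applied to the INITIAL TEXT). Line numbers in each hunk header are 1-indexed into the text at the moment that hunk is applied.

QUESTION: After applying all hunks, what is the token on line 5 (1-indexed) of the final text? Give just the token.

Hunk 1: at line 3 remove [xpui] add [bgnay,hylvz,blf] -> 11 lines: nnxkl rqydg enuhy jxaeg bgnay hylvz blf xpiz zhp hrfh enir
Hunk 2: at line 3 remove [jxaeg,bgnay,hylvz] add [xxbaq,cjp,figh] -> 11 lines: nnxkl rqydg enuhy xxbaq cjp figh blf xpiz zhp hrfh enir
Hunk 3: at line 4 remove [figh,blf,xpiz] add [ylcy] -> 9 lines: nnxkl rqydg enuhy xxbaq cjp ylcy zhp hrfh enir
Hunk 4: at line 2 remove [enuhy,xxbaq] add [skr,jysh,lychi] -> 10 lines: nnxkl rqydg skr jysh lychi cjp ylcy zhp hrfh enir
Hunk 5: at line 3 remove [jysh] add [rhflr,org,adks] -> 12 lines: nnxkl rqydg skr rhflr org adks lychi cjp ylcy zhp hrfh enir
Hunk 6: at line 6 remove [cjp,ylcy,zhp] add [artrs] -> 10 lines: nnxkl rqydg skr rhflr org adks lychi artrs hrfh enir
Final line 5: org

Answer: org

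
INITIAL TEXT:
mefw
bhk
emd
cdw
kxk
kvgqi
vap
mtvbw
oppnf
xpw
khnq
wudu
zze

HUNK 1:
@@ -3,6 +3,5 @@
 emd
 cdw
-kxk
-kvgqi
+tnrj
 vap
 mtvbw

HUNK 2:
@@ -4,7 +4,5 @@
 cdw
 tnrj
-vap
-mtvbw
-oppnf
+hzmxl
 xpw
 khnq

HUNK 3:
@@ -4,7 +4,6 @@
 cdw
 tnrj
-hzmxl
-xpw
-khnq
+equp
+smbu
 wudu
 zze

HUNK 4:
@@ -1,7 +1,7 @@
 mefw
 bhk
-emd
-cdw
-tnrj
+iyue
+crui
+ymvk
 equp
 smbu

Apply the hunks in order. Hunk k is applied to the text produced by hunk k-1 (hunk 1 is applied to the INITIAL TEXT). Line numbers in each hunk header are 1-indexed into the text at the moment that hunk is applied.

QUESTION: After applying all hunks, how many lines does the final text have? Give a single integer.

Answer: 9

Derivation:
Hunk 1: at line 3 remove [kxk,kvgqi] add [tnrj] -> 12 lines: mefw bhk emd cdw tnrj vap mtvbw oppnf xpw khnq wudu zze
Hunk 2: at line 4 remove [vap,mtvbw,oppnf] add [hzmxl] -> 10 lines: mefw bhk emd cdw tnrj hzmxl xpw khnq wudu zze
Hunk 3: at line 4 remove [hzmxl,xpw,khnq] add [equp,smbu] -> 9 lines: mefw bhk emd cdw tnrj equp smbu wudu zze
Hunk 4: at line 1 remove [emd,cdw,tnrj] add [iyue,crui,ymvk] -> 9 lines: mefw bhk iyue crui ymvk equp smbu wudu zze
Final line count: 9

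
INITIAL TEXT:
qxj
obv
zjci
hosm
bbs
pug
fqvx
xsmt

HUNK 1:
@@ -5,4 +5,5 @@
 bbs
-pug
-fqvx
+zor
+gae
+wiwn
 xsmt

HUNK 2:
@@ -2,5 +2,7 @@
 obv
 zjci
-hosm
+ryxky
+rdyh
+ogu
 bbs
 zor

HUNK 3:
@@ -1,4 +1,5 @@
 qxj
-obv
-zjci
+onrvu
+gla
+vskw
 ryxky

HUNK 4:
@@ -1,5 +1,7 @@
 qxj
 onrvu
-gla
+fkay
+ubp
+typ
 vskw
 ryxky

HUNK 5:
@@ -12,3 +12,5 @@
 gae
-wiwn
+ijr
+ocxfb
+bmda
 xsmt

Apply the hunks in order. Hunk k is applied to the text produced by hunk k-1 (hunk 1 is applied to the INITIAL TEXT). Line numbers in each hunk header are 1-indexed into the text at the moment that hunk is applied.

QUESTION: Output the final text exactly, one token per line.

Hunk 1: at line 5 remove [pug,fqvx] add [zor,gae,wiwn] -> 9 lines: qxj obv zjci hosm bbs zor gae wiwn xsmt
Hunk 2: at line 2 remove [hosm] add [ryxky,rdyh,ogu] -> 11 lines: qxj obv zjci ryxky rdyh ogu bbs zor gae wiwn xsmt
Hunk 3: at line 1 remove [obv,zjci] add [onrvu,gla,vskw] -> 12 lines: qxj onrvu gla vskw ryxky rdyh ogu bbs zor gae wiwn xsmt
Hunk 4: at line 1 remove [gla] add [fkay,ubp,typ] -> 14 lines: qxj onrvu fkay ubp typ vskw ryxky rdyh ogu bbs zor gae wiwn xsmt
Hunk 5: at line 12 remove [wiwn] add [ijr,ocxfb,bmda] -> 16 lines: qxj onrvu fkay ubp typ vskw ryxky rdyh ogu bbs zor gae ijr ocxfb bmda xsmt

Answer: qxj
onrvu
fkay
ubp
typ
vskw
ryxky
rdyh
ogu
bbs
zor
gae
ijr
ocxfb
bmda
xsmt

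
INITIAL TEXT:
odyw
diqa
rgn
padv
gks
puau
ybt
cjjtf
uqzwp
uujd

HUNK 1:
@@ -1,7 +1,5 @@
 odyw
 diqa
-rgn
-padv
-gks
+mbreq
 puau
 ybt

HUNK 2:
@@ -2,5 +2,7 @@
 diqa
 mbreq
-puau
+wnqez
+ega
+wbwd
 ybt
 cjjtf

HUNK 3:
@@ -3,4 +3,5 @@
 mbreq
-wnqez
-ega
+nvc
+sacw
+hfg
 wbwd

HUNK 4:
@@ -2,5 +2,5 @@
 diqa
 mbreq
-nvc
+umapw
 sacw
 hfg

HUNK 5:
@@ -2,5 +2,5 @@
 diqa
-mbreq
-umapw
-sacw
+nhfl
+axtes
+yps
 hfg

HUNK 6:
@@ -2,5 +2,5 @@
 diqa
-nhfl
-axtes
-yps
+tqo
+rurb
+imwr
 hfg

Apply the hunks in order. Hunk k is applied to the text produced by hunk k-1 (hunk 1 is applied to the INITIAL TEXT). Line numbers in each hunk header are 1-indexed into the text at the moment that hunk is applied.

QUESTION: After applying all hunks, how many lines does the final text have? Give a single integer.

Answer: 11

Derivation:
Hunk 1: at line 1 remove [rgn,padv,gks] add [mbreq] -> 8 lines: odyw diqa mbreq puau ybt cjjtf uqzwp uujd
Hunk 2: at line 2 remove [puau] add [wnqez,ega,wbwd] -> 10 lines: odyw diqa mbreq wnqez ega wbwd ybt cjjtf uqzwp uujd
Hunk 3: at line 3 remove [wnqez,ega] add [nvc,sacw,hfg] -> 11 lines: odyw diqa mbreq nvc sacw hfg wbwd ybt cjjtf uqzwp uujd
Hunk 4: at line 2 remove [nvc] add [umapw] -> 11 lines: odyw diqa mbreq umapw sacw hfg wbwd ybt cjjtf uqzwp uujd
Hunk 5: at line 2 remove [mbreq,umapw,sacw] add [nhfl,axtes,yps] -> 11 lines: odyw diqa nhfl axtes yps hfg wbwd ybt cjjtf uqzwp uujd
Hunk 6: at line 2 remove [nhfl,axtes,yps] add [tqo,rurb,imwr] -> 11 lines: odyw diqa tqo rurb imwr hfg wbwd ybt cjjtf uqzwp uujd
Final line count: 11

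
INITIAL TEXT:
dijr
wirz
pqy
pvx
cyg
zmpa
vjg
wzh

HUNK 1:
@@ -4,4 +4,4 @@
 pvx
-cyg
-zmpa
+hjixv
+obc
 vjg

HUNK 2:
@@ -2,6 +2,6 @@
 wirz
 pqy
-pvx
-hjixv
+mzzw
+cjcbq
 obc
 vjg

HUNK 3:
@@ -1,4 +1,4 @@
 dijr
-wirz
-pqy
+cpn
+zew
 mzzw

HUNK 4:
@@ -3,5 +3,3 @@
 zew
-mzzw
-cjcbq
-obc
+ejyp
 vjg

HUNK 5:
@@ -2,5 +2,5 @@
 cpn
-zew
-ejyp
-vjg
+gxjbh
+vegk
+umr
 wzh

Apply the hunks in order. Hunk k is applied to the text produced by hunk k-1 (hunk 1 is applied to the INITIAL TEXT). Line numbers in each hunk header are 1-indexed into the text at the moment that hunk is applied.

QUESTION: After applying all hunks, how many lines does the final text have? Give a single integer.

Answer: 6

Derivation:
Hunk 1: at line 4 remove [cyg,zmpa] add [hjixv,obc] -> 8 lines: dijr wirz pqy pvx hjixv obc vjg wzh
Hunk 2: at line 2 remove [pvx,hjixv] add [mzzw,cjcbq] -> 8 lines: dijr wirz pqy mzzw cjcbq obc vjg wzh
Hunk 3: at line 1 remove [wirz,pqy] add [cpn,zew] -> 8 lines: dijr cpn zew mzzw cjcbq obc vjg wzh
Hunk 4: at line 3 remove [mzzw,cjcbq,obc] add [ejyp] -> 6 lines: dijr cpn zew ejyp vjg wzh
Hunk 5: at line 2 remove [zew,ejyp,vjg] add [gxjbh,vegk,umr] -> 6 lines: dijr cpn gxjbh vegk umr wzh
Final line count: 6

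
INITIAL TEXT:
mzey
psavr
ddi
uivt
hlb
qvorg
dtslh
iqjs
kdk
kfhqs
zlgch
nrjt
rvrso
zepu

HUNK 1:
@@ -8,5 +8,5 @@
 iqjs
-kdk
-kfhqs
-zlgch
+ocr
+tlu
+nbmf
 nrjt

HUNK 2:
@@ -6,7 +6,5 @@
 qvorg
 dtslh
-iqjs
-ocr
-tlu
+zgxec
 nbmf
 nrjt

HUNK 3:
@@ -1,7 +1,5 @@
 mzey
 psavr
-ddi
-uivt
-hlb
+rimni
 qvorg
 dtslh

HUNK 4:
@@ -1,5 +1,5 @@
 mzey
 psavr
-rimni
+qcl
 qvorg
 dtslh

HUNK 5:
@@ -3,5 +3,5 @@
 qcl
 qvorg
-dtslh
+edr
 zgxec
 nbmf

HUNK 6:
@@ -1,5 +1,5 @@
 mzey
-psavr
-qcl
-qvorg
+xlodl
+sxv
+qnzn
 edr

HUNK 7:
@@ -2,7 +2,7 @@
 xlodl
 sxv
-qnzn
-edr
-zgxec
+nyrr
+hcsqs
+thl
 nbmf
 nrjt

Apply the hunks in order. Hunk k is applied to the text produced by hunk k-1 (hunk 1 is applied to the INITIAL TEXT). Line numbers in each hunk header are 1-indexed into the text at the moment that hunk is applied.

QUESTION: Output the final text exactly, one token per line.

Hunk 1: at line 8 remove [kdk,kfhqs,zlgch] add [ocr,tlu,nbmf] -> 14 lines: mzey psavr ddi uivt hlb qvorg dtslh iqjs ocr tlu nbmf nrjt rvrso zepu
Hunk 2: at line 6 remove [iqjs,ocr,tlu] add [zgxec] -> 12 lines: mzey psavr ddi uivt hlb qvorg dtslh zgxec nbmf nrjt rvrso zepu
Hunk 3: at line 1 remove [ddi,uivt,hlb] add [rimni] -> 10 lines: mzey psavr rimni qvorg dtslh zgxec nbmf nrjt rvrso zepu
Hunk 4: at line 1 remove [rimni] add [qcl] -> 10 lines: mzey psavr qcl qvorg dtslh zgxec nbmf nrjt rvrso zepu
Hunk 5: at line 3 remove [dtslh] add [edr] -> 10 lines: mzey psavr qcl qvorg edr zgxec nbmf nrjt rvrso zepu
Hunk 6: at line 1 remove [psavr,qcl,qvorg] add [xlodl,sxv,qnzn] -> 10 lines: mzey xlodl sxv qnzn edr zgxec nbmf nrjt rvrso zepu
Hunk 7: at line 2 remove [qnzn,edr,zgxec] add [nyrr,hcsqs,thl] -> 10 lines: mzey xlodl sxv nyrr hcsqs thl nbmf nrjt rvrso zepu

Answer: mzey
xlodl
sxv
nyrr
hcsqs
thl
nbmf
nrjt
rvrso
zepu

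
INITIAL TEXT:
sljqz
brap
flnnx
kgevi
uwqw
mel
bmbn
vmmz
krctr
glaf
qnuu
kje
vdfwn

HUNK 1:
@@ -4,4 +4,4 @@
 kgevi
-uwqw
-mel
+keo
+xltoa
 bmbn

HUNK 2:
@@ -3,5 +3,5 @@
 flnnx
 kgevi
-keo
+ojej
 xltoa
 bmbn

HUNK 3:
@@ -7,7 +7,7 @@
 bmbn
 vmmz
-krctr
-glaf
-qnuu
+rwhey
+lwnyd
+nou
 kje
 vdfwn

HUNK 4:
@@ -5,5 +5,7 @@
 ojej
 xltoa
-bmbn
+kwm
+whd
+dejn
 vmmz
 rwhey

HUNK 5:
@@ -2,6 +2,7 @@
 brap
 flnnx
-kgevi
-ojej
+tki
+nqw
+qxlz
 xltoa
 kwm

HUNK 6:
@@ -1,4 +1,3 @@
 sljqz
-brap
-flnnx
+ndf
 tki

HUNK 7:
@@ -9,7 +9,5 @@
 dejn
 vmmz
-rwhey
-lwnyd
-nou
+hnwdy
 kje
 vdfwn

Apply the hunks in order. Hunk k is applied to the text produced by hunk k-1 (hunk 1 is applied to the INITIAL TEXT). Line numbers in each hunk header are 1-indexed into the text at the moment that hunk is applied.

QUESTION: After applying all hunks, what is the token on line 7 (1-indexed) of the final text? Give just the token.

Hunk 1: at line 4 remove [uwqw,mel] add [keo,xltoa] -> 13 lines: sljqz brap flnnx kgevi keo xltoa bmbn vmmz krctr glaf qnuu kje vdfwn
Hunk 2: at line 3 remove [keo] add [ojej] -> 13 lines: sljqz brap flnnx kgevi ojej xltoa bmbn vmmz krctr glaf qnuu kje vdfwn
Hunk 3: at line 7 remove [krctr,glaf,qnuu] add [rwhey,lwnyd,nou] -> 13 lines: sljqz brap flnnx kgevi ojej xltoa bmbn vmmz rwhey lwnyd nou kje vdfwn
Hunk 4: at line 5 remove [bmbn] add [kwm,whd,dejn] -> 15 lines: sljqz brap flnnx kgevi ojej xltoa kwm whd dejn vmmz rwhey lwnyd nou kje vdfwn
Hunk 5: at line 2 remove [kgevi,ojej] add [tki,nqw,qxlz] -> 16 lines: sljqz brap flnnx tki nqw qxlz xltoa kwm whd dejn vmmz rwhey lwnyd nou kje vdfwn
Hunk 6: at line 1 remove [brap,flnnx] add [ndf] -> 15 lines: sljqz ndf tki nqw qxlz xltoa kwm whd dejn vmmz rwhey lwnyd nou kje vdfwn
Hunk 7: at line 9 remove [rwhey,lwnyd,nou] add [hnwdy] -> 13 lines: sljqz ndf tki nqw qxlz xltoa kwm whd dejn vmmz hnwdy kje vdfwn
Final line 7: kwm

Answer: kwm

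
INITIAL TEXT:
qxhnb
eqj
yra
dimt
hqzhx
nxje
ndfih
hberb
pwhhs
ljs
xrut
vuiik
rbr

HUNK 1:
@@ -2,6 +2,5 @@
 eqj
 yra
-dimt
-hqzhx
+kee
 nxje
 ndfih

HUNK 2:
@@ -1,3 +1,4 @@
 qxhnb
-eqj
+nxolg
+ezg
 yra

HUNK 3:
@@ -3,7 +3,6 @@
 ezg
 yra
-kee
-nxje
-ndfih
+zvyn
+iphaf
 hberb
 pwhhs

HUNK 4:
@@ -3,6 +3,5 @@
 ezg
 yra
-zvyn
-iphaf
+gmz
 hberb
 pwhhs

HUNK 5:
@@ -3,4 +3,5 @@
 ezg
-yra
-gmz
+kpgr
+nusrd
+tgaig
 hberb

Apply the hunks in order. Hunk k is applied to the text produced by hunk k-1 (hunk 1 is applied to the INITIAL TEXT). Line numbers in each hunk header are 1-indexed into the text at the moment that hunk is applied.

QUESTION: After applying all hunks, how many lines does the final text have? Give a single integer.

Hunk 1: at line 2 remove [dimt,hqzhx] add [kee] -> 12 lines: qxhnb eqj yra kee nxje ndfih hberb pwhhs ljs xrut vuiik rbr
Hunk 2: at line 1 remove [eqj] add [nxolg,ezg] -> 13 lines: qxhnb nxolg ezg yra kee nxje ndfih hberb pwhhs ljs xrut vuiik rbr
Hunk 3: at line 3 remove [kee,nxje,ndfih] add [zvyn,iphaf] -> 12 lines: qxhnb nxolg ezg yra zvyn iphaf hberb pwhhs ljs xrut vuiik rbr
Hunk 4: at line 3 remove [zvyn,iphaf] add [gmz] -> 11 lines: qxhnb nxolg ezg yra gmz hberb pwhhs ljs xrut vuiik rbr
Hunk 5: at line 3 remove [yra,gmz] add [kpgr,nusrd,tgaig] -> 12 lines: qxhnb nxolg ezg kpgr nusrd tgaig hberb pwhhs ljs xrut vuiik rbr
Final line count: 12

Answer: 12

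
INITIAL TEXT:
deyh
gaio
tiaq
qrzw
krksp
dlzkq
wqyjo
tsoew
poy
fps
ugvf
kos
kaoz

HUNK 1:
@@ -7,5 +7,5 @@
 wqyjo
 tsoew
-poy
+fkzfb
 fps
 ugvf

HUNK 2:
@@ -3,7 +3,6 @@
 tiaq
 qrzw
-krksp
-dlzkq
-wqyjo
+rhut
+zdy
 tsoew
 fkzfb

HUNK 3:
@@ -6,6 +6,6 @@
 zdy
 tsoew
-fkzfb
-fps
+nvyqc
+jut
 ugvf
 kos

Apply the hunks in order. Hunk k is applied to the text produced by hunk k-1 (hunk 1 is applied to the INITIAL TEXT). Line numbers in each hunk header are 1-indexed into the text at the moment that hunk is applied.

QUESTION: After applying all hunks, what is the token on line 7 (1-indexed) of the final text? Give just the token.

Answer: tsoew

Derivation:
Hunk 1: at line 7 remove [poy] add [fkzfb] -> 13 lines: deyh gaio tiaq qrzw krksp dlzkq wqyjo tsoew fkzfb fps ugvf kos kaoz
Hunk 2: at line 3 remove [krksp,dlzkq,wqyjo] add [rhut,zdy] -> 12 lines: deyh gaio tiaq qrzw rhut zdy tsoew fkzfb fps ugvf kos kaoz
Hunk 3: at line 6 remove [fkzfb,fps] add [nvyqc,jut] -> 12 lines: deyh gaio tiaq qrzw rhut zdy tsoew nvyqc jut ugvf kos kaoz
Final line 7: tsoew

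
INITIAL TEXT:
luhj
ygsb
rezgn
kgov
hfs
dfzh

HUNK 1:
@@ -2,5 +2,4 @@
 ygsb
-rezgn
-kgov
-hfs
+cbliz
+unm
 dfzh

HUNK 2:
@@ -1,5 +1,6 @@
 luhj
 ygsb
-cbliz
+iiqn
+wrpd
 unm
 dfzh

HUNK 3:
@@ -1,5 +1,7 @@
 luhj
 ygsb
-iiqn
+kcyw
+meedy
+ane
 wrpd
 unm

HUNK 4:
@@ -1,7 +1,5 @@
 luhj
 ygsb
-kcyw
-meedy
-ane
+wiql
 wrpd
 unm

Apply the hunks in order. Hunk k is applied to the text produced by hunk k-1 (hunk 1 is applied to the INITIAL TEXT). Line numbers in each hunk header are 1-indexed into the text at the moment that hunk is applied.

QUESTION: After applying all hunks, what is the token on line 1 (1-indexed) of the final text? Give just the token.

Answer: luhj

Derivation:
Hunk 1: at line 2 remove [rezgn,kgov,hfs] add [cbliz,unm] -> 5 lines: luhj ygsb cbliz unm dfzh
Hunk 2: at line 1 remove [cbliz] add [iiqn,wrpd] -> 6 lines: luhj ygsb iiqn wrpd unm dfzh
Hunk 3: at line 1 remove [iiqn] add [kcyw,meedy,ane] -> 8 lines: luhj ygsb kcyw meedy ane wrpd unm dfzh
Hunk 4: at line 1 remove [kcyw,meedy,ane] add [wiql] -> 6 lines: luhj ygsb wiql wrpd unm dfzh
Final line 1: luhj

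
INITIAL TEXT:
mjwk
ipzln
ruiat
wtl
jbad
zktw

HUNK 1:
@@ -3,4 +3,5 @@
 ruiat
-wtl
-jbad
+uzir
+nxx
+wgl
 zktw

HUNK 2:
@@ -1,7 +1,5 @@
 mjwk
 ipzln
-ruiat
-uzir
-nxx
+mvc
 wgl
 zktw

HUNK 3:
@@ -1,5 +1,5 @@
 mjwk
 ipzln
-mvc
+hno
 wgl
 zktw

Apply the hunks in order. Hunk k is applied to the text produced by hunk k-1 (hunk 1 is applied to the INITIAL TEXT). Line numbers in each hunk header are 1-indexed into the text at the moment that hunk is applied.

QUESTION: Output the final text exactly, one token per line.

Hunk 1: at line 3 remove [wtl,jbad] add [uzir,nxx,wgl] -> 7 lines: mjwk ipzln ruiat uzir nxx wgl zktw
Hunk 2: at line 1 remove [ruiat,uzir,nxx] add [mvc] -> 5 lines: mjwk ipzln mvc wgl zktw
Hunk 3: at line 1 remove [mvc] add [hno] -> 5 lines: mjwk ipzln hno wgl zktw

Answer: mjwk
ipzln
hno
wgl
zktw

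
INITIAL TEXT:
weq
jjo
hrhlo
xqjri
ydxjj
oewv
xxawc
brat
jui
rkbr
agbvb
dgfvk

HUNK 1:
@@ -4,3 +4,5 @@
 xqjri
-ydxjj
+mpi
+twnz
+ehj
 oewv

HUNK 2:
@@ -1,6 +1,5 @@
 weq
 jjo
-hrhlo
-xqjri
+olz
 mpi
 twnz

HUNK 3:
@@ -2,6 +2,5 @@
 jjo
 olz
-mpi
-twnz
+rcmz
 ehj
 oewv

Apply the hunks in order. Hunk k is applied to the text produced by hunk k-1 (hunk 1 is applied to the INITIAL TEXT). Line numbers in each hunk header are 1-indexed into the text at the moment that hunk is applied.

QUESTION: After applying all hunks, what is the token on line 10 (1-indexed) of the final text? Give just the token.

Hunk 1: at line 4 remove [ydxjj] add [mpi,twnz,ehj] -> 14 lines: weq jjo hrhlo xqjri mpi twnz ehj oewv xxawc brat jui rkbr agbvb dgfvk
Hunk 2: at line 1 remove [hrhlo,xqjri] add [olz] -> 13 lines: weq jjo olz mpi twnz ehj oewv xxawc brat jui rkbr agbvb dgfvk
Hunk 3: at line 2 remove [mpi,twnz] add [rcmz] -> 12 lines: weq jjo olz rcmz ehj oewv xxawc brat jui rkbr agbvb dgfvk
Final line 10: rkbr

Answer: rkbr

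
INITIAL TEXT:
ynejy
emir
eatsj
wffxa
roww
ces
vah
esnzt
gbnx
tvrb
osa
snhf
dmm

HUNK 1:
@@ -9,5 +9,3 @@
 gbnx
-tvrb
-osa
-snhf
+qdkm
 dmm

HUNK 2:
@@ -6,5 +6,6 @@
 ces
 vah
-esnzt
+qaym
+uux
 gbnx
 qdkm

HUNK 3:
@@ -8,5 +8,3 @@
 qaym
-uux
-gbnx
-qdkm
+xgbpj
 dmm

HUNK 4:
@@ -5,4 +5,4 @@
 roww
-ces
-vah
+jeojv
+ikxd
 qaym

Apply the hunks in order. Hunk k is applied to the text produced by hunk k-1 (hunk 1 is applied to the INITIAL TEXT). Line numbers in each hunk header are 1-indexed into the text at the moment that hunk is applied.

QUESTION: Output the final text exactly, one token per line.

Answer: ynejy
emir
eatsj
wffxa
roww
jeojv
ikxd
qaym
xgbpj
dmm

Derivation:
Hunk 1: at line 9 remove [tvrb,osa,snhf] add [qdkm] -> 11 lines: ynejy emir eatsj wffxa roww ces vah esnzt gbnx qdkm dmm
Hunk 2: at line 6 remove [esnzt] add [qaym,uux] -> 12 lines: ynejy emir eatsj wffxa roww ces vah qaym uux gbnx qdkm dmm
Hunk 3: at line 8 remove [uux,gbnx,qdkm] add [xgbpj] -> 10 lines: ynejy emir eatsj wffxa roww ces vah qaym xgbpj dmm
Hunk 4: at line 5 remove [ces,vah] add [jeojv,ikxd] -> 10 lines: ynejy emir eatsj wffxa roww jeojv ikxd qaym xgbpj dmm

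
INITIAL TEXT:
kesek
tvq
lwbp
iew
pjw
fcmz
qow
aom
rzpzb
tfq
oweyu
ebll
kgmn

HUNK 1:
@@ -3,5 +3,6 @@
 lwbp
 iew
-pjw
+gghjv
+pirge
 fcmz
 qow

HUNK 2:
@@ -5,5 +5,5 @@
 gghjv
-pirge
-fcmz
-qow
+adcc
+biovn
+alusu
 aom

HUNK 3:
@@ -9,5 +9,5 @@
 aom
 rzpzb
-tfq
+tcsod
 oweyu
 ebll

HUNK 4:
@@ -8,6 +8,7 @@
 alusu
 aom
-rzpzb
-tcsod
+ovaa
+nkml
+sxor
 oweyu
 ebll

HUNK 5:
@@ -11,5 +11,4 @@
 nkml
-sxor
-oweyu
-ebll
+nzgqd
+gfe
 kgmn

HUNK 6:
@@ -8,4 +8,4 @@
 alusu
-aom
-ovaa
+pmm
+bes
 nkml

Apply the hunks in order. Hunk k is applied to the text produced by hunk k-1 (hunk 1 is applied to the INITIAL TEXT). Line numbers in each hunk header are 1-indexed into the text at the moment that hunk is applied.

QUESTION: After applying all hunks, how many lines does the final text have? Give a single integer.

Hunk 1: at line 3 remove [pjw] add [gghjv,pirge] -> 14 lines: kesek tvq lwbp iew gghjv pirge fcmz qow aom rzpzb tfq oweyu ebll kgmn
Hunk 2: at line 5 remove [pirge,fcmz,qow] add [adcc,biovn,alusu] -> 14 lines: kesek tvq lwbp iew gghjv adcc biovn alusu aom rzpzb tfq oweyu ebll kgmn
Hunk 3: at line 9 remove [tfq] add [tcsod] -> 14 lines: kesek tvq lwbp iew gghjv adcc biovn alusu aom rzpzb tcsod oweyu ebll kgmn
Hunk 4: at line 8 remove [rzpzb,tcsod] add [ovaa,nkml,sxor] -> 15 lines: kesek tvq lwbp iew gghjv adcc biovn alusu aom ovaa nkml sxor oweyu ebll kgmn
Hunk 5: at line 11 remove [sxor,oweyu,ebll] add [nzgqd,gfe] -> 14 lines: kesek tvq lwbp iew gghjv adcc biovn alusu aom ovaa nkml nzgqd gfe kgmn
Hunk 6: at line 8 remove [aom,ovaa] add [pmm,bes] -> 14 lines: kesek tvq lwbp iew gghjv adcc biovn alusu pmm bes nkml nzgqd gfe kgmn
Final line count: 14

Answer: 14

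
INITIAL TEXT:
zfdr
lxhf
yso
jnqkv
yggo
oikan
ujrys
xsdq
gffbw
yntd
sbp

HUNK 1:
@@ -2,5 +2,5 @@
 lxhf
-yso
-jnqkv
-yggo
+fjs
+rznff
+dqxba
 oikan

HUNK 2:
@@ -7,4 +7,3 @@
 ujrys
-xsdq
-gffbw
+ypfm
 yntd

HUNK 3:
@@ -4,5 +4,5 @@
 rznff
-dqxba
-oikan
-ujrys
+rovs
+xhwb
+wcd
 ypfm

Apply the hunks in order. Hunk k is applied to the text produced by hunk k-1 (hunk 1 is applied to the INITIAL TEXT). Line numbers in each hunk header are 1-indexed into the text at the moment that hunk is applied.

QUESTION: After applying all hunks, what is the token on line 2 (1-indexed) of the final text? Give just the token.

Hunk 1: at line 2 remove [yso,jnqkv,yggo] add [fjs,rznff,dqxba] -> 11 lines: zfdr lxhf fjs rznff dqxba oikan ujrys xsdq gffbw yntd sbp
Hunk 2: at line 7 remove [xsdq,gffbw] add [ypfm] -> 10 lines: zfdr lxhf fjs rznff dqxba oikan ujrys ypfm yntd sbp
Hunk 3: at line 4 remove [dqxba,oikan,ujrys] add [rovs,xhwb,wcd] -> 10 lines: zfdr lxhf fjs rznff rovs xhwb wcd ypfm yntd sbp
Final line 2: lxhf

Answer: lxhf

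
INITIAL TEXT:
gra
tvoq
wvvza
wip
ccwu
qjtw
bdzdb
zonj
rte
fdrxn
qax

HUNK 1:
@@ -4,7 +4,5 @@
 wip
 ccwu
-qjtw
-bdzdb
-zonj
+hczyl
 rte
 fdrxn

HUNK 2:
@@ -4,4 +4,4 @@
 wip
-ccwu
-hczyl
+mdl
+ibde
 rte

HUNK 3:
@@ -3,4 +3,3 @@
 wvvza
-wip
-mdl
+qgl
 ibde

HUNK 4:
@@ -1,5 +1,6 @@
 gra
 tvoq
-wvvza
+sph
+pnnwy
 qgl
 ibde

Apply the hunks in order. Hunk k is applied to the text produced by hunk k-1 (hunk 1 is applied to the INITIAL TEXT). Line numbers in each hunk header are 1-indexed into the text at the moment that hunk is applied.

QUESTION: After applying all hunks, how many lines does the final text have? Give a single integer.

Answer: 9

Derivation:
Hunk 1: at line 4 remove [qjtw,bdzdb,zonj] add [hczyl] -> 9 lines: gra tvoq wvvza wip ccwu hczyl rte fdrxn qax
Hunk 2: at line 4 remove [ccwu,hczyl] add [mdl,ibde] -> 9 lines: gra tvoq wvvza wip mdl ibde rte fdrxn qax
Hunk 3: at line 3 remove [wip,mdl] add [qgl] -> 8 lines: gra tvoq wvvza qgl ibde rte fdrxn qax
Hunk 4: at line 1 remove [wvvza] add [sph,pnnwy] -> 9 lines: gra tvoq sph pnnwy qgl ibde rte fdrxn qax
Final line count: 9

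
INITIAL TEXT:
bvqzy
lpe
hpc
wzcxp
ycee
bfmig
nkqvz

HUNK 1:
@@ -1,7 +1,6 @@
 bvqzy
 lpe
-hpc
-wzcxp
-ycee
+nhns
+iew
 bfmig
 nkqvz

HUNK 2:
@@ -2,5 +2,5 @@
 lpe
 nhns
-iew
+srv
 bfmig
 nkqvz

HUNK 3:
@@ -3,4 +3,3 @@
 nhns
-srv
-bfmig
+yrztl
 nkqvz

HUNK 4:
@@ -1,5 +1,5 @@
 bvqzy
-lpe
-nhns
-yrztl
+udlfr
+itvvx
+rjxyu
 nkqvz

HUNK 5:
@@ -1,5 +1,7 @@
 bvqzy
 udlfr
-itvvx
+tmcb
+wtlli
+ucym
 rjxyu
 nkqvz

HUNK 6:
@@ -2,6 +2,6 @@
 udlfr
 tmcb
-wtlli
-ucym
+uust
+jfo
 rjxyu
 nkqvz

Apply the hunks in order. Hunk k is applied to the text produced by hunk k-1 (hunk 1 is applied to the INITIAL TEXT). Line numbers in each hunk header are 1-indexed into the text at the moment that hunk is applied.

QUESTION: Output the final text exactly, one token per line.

Answer: bvqzy
udlfr
tmcb
uust
jfo
rjxyu
nkqvz

Derivation:
Hunk 1: at line 1 remove [hpc,wzcxp,ycee] add [nhns,iew] -> 6 lines: bvqzy lpe nhns iew bfmig nkqvz
Hunk 2: at line 2 remove [iew] add [srv] -> 6 lines: bvqzy lpe nhns srv bfmig nkqvz
Hunk 3: at line 3 remove [srv,bfmig] add [yrztl] -> 5 lines: bvqzy lpe nhns yrztl nkqvz
Hunk 4: at line 1 remove [lpe,nhns,yrztl] add [udlfr,itvvx,rjxyu] -> 5 lines: bvqzy udlfr itvvx rjxyu nkqvz
Hunk 5: at line 1 remove [itvvx] add [tmcb,wtlli,ucym] -> 7 lines: bvqzy udlfr tmcb wtlli ucym rjxyu nkqvz
Hunk 6: at line 2 remove [wtlli,ucym] add [uust,jfo] -> 7 lines: bvqzy udlfr tmcb uust jfo rjxyu nkqvz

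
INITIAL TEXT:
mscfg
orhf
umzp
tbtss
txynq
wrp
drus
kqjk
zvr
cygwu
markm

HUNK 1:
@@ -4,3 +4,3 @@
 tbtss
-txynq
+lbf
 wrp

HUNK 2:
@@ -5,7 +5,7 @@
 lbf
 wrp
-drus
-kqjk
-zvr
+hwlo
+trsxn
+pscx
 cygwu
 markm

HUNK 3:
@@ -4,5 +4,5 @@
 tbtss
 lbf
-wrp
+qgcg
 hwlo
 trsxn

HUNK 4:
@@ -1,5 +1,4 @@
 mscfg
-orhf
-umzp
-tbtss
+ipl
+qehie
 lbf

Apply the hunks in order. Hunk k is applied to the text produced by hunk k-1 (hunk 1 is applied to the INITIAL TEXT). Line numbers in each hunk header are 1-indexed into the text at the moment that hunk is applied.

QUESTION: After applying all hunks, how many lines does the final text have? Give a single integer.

Answer: 10

Derivation:
Hunk 1: at line 4 remove [txynq] add [lbf] -> 11 lines: mscfg orhf umzp tbtss lbf wrp drus kqjk zvr cygwu markm
Hunk 2: at line 5 remove [drus,kqjk,zvr] add [hwlo,trsxn,pscx] -> 11 lines: mscfg orhf umzp tbtss lbf wrp hwlo trsxn pscx cygwu markm
Hunk 3: at line 4 remove [wrp] add [qgcg] -> 11 lines: mscfg orhf umzp tbtss lbf qgcg hwlo trsxn pscx cygwu markm
Hunk 4: at line 1 remove [orhf,umzp,tbtss] add [ipl,qehie] -> 10 lines: mscfg ipl qehie lbf qgcg hwlo trsxn pscx cygwu markm
Final line count: 10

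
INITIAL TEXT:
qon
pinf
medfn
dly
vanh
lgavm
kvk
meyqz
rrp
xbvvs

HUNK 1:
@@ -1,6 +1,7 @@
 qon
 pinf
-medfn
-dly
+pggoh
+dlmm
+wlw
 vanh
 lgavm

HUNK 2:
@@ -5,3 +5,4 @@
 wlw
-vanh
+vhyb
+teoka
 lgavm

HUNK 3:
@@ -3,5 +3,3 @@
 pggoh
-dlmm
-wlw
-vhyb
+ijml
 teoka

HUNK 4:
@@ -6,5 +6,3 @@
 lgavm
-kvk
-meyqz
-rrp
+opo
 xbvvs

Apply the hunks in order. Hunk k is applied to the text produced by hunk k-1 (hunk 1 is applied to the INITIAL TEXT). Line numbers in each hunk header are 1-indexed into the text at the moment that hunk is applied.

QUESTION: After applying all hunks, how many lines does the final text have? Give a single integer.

Answer: 8

Derivation:
Hunk 1: at line 1 remove [medfn,dly] add [pggoh,dlmm,wlw] -> 11 lines: qon pinf pggoh dlmm wlw vanh lgavm kvk meyqz rrp xbvvs
Hunk 2: at line 5 remove [vanh] add [vhyb,teoka] -> 12 lines: qon pinf pggoh dlmm wlw vhyb teoka lgavm kvk meyqz rrp xbvvs
Hunk 3: at line 3 remove [dlmm,wlw,vhyb] add [ijml] -> 10 lines: qon pinf pggoh ijml teoka lgavm kvk meyqz rrp xbvvs
Hunk 4: at line 6 remove [kvk,meyqz,rrp] add [opo] -> 8 lines: qon pinf pggoh ijml teoka lgavm opo xbvvs
Final line count: 8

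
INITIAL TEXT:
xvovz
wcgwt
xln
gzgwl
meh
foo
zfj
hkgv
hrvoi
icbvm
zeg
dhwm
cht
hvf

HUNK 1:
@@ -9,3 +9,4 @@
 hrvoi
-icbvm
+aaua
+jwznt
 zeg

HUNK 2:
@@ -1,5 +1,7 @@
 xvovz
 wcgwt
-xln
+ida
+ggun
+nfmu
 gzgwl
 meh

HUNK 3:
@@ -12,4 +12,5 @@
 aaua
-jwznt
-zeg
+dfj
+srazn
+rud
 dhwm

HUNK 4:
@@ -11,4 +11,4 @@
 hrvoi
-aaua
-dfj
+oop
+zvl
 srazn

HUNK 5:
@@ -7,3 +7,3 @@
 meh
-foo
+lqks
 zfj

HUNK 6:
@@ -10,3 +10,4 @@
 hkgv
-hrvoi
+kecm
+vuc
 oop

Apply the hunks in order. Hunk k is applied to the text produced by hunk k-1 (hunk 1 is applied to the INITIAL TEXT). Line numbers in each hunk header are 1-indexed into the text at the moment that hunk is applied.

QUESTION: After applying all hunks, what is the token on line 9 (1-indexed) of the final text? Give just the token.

Answer: zfj

Derivation:
Hunk 1: at line 9 remove [icbvm] add [aaua,jwznt] -> 15 lines: xvovz wcgwt xln gzgwl meh foo zfj hkgv hrvoi aaua jwznt zeg dhwm cht hvf
Hunk 2: at line 1 remove [xln] add [ida,ggun,nfmu] -> 17 lines: xvovz wcgwt ida ggun nfmu gzgwl meh foo zfj hkgv hrvoi aaua jwznt zeg dhwm cht hvf
Hunk 3: at line 12 remove [jwznt,zeg] add [dfj,srazn,rud] -> 18 lines: xvovz wcgwt ida ggun nfmu gzgwl meh foo zfj hkgv hrvoi aaua dfj srazn rud dhwm cht hvf
Hunk 4: at line 11 remove [aaua,dfj] add [oop,zvl] -> 18 lines: xvovz wcgwt ida ggun nfmu gzgwl meh foo zfj hkgv hrvoi oop zvl srazn rud dhwm cht hvf
Hunk 5: at line 7 remove [foo] add [lqks] -> 18 lines: xvovz wcgwt ida ggun nfmu gzgwl meh lqks zfj hkgv hrvoi oop zvl srazn rud dhwm cht hvf
Hunk 6: at line 10 remove [hrvoi] add [kecm,vuc] -> 19 lines: xvovz wcgwt ida ggun nfmu gzgwl meh lqks zfj hkgv kecm vuc oop zvl srazn rud dhwm cht hvf
Final line 9: zfj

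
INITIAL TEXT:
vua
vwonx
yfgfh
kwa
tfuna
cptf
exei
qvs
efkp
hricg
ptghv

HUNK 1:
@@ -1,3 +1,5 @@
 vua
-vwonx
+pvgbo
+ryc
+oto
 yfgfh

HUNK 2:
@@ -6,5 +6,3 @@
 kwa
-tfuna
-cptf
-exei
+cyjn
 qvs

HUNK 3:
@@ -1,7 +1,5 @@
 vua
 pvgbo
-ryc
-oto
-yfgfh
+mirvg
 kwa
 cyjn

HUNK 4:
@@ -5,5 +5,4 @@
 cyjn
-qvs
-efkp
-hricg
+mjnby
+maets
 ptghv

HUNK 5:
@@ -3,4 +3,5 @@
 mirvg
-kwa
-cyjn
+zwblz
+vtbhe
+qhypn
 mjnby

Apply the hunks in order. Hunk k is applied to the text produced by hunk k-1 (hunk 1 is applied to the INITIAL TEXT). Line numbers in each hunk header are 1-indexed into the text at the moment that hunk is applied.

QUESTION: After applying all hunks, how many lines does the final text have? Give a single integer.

Hunk 1: at line 1 remove [vwonx] add [pvgbo,ryc,oto] -> 13 lines: vua pvgbo ryc oto yfgfh kwa tfuna cptf exei qvs efkp hricg ptghv
Hunk 2: at line 6 remove [tfuna,cptf,exei] add [cyjn] -> 11 lines: vua pvgbo ryc oto yfgfh kwa cyjn qvs efkp hricg ptghv
Hunk 3: at line 1 remove [ryc,oto,yfgfh] add [mirvg] -> 9 lines: vua pvgbo mirvg kwa cyjn qvs efkp hricg ptghv
Hunk 4: at line 5 remove [qvs,efkp,hricg] add [mjnby,maets] -> 8 lines: vua pvgbo mirvg kwa cyjn mjnby maets ptghv
Hunk 5: at line 3 remove [kwa,cyjn] add [zwblz,vtbhe,qhypn] -> 9 lines: vua pvgbo mirvg zwblz vtbhe qhypn mjnby maets ptghv
Final line count: 9

Answer: 9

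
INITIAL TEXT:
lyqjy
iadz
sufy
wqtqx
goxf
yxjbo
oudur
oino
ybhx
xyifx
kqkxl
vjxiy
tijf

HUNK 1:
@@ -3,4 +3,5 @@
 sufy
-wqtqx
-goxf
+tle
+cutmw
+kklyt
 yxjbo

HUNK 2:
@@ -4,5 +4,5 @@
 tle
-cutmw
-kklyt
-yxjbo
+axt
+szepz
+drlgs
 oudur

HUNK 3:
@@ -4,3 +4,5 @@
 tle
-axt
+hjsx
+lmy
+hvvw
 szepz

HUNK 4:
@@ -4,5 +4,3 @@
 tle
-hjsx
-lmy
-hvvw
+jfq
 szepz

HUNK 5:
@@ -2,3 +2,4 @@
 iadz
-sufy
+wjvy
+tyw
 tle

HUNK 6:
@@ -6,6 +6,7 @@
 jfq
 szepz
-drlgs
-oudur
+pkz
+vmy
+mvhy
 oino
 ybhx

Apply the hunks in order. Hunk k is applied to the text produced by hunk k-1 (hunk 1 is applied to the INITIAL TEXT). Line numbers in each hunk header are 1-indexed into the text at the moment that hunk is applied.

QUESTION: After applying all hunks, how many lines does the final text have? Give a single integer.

Hunk 1: at line 3 remove [wqtqx,goxf] add [tle,cutmw,kklyt] -> 14 lines: lyqjy iadz sufy tle cutmw kklyt yxjbo oudur oino ybhx xyifx kqkxl vjxiy tijf
Hunk 2: at line 4 remove [cutmw,kklyt,yxjbo] add [axt,szepz,drlgs] -> 14 lines: lyqjy iadz sufy tle axt szepz drlgs oudur oino ybhx xyifx kqkxl vjxiy tijf
Hunk 3: at line 4 remove [axt] add [hjsx,lmy,hvvw] -> 16 lines: lyqjy iadz sufy tle hjsx lmy hvvw szepz drlgs oudur oino ybhx xyifx kqkxl vjxiy tijf
Hunk 4: at line 4 remove [hjsx,lmy,hvvw] add [jfq] -> 14 lines: lyqjy iadz sufy tle jfq szepz drlgs oudur oino ybhx xyifx kqkxl vjxiy tijf
Hunk 5: at line 2 remove [sufy] add [wjvy,tyw] -> 15 lines: lyqjy iadz wjvy tyw tle jfq szepz drlgs oudur oino ybhx xyifx kqkxl vjxiy tijf
Hunk 6: at line 6 remove [drlgs,oudur] add [pkz,vmy,mvhy] -> 16 lines: lyqjy iadz wjvy tyw tle jfq szepz pkz vmy mvhy oino ybhx xyifx kqkxl vjxiy tijf
Final line count: 16

Answer: 16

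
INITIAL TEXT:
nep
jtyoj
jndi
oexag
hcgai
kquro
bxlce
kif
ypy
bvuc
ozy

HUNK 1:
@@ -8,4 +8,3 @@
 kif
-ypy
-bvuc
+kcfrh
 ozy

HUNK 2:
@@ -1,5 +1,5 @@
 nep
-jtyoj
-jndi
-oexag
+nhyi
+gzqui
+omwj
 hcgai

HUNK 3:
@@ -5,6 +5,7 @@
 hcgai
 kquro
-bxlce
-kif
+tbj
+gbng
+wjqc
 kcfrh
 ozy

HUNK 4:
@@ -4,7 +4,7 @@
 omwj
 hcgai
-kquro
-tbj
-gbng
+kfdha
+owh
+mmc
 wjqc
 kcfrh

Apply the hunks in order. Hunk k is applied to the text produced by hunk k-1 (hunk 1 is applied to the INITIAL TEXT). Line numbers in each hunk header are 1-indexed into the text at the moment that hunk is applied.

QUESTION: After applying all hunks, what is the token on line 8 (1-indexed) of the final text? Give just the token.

Hunk 1: at line 8 remove [ypy,bvuc] add [kcfrh] -> 10 lines: nep jtyoj jndi oexag hcgai kquro bxlce kif kcfrh ozy
Hunk 2: at line 1 remove [jtyoj,jndi,oexag] add [nhyi,gzqui,omwj] -> 10 lines: nep nhyi gzqui omwj hcgai kquro bxlce kif kcfrh ozy
Hunk 3: at line 5 remove [bxlce,kif] add [tbj,gbng,wjqc] -> 11 lines: nep nhyi gzqui omwj hcgai kquro tbj gbng wjqc kcfrh ozy
Hunk 4: at line 4 remove [kquro,tbj,gbng] add [kfdha,owh,mmc] -> 11 lines: nep nhyi gzqui omwj hcgai kfdha owh mmc wjqc kcfrh ozy
Final line 8: mmc

Answer: mmc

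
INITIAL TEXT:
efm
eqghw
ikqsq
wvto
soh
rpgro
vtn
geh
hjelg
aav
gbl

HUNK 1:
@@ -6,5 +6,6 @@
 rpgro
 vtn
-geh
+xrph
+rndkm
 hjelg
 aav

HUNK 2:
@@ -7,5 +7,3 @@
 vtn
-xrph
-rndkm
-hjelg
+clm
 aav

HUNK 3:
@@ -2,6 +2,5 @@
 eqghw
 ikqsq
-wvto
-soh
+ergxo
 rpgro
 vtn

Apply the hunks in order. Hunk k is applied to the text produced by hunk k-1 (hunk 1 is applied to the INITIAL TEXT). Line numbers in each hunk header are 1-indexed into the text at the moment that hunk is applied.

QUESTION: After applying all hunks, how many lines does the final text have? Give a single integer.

Hunk 1: at line 6 remove [geh] add [xrph,rndkm] -> 12 lines: efm eqghw ikqsq wvto soh rpgro vtn xrph rndkm hjelg aav gbl
Hunk 2: at line 7 remove [xrph,rndkm,hjelg] add [clm] -> 10 lines: efm eqghw ikqsq wvto soh rpgro vtn clm aav gbl
Hunk 3: at line 2 remove [wvto,soh] add [ergxo] -> 9 lines: efm eqghw ikqsq ergxo rpgro vtn clm aav gbl
Final line count: 9

Answer: 9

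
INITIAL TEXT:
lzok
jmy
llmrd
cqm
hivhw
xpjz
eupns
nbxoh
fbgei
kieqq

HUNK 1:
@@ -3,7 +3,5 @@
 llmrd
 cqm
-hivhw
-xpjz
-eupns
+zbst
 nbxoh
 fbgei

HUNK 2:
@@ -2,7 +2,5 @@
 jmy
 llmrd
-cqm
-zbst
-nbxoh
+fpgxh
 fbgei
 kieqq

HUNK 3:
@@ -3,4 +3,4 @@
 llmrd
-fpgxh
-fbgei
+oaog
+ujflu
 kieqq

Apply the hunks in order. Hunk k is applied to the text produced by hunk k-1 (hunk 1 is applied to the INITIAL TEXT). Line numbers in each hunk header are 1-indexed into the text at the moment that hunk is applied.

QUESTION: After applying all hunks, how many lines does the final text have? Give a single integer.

Hunk 1: at line 3 remove [hivhw,xpjz,eupns] add [zbst] -> 8 lines: lzok jmy llmrd cqm zbst nbxoh fbgei kieqq
Hunk 2: at line 2 remove [cqm,zbst,nbxoh] add [fpgxh] -> 6 lines: lzok jmy llmrd fpgxh fbgei kieqq
Hunk 3: at line 3 remove [fpgxh,fbgei] add [oaog,ujflu] -> 6 lines: lzok jmy llmrd oaog ujflu kieqq
Final line count: 6

Answer: 6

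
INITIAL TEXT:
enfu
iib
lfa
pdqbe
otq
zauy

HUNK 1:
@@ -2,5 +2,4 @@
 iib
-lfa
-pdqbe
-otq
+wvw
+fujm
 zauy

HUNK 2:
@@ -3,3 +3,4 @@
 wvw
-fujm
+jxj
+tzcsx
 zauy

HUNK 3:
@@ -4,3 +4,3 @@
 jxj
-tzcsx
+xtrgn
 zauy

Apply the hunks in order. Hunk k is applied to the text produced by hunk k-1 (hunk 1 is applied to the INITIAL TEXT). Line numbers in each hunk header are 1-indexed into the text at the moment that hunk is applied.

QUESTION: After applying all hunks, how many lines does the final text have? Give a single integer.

Answer: 6

Derivation:
Hunk 1: at line 2 remove [lfa,pdqbe,otq] add [wvw,fujm] -> 5 lines: enfu iib wvw fujm zauy
Hunk 2: at line 3 remove [fujm] add [jxj,tzcsx] -> 6 lines: enfu iib wvw jxj tzcsx zauy
Hunk 3: at line 4 remove [tzcsx] add [xtrgn] -> 6 lines: enfu iib wvw jxj xtrgn zauy
Final line count: 6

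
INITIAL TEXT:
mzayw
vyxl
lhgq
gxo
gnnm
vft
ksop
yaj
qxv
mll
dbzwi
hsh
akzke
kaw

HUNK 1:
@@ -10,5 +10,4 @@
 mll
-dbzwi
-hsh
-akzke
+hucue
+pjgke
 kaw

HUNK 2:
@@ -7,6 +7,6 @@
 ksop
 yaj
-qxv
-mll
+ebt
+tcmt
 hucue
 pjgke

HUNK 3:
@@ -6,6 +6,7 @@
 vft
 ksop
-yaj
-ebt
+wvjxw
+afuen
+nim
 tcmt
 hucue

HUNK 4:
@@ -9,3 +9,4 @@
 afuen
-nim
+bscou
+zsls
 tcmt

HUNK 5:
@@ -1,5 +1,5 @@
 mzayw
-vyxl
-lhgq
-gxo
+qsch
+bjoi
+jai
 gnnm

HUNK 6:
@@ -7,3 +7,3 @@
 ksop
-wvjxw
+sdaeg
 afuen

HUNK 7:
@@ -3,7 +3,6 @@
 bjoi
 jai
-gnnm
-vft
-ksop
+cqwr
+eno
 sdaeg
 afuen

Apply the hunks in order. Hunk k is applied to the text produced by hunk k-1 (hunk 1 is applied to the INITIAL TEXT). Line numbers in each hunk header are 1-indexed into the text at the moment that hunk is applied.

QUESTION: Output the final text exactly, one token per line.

Hunk 1: at line 10 remove [dbzwi,hsh,akzke] add [hucue,pjgke] -> 13 lines: mzayw vyxl lhgq gxo gnnm vft ksop yaj qxv mll hucue pjgke kaw
Hunk 2: at line 7 remove [qxv,mll] add [ebt,tcmt] -> 13 lines: mzayw vyxl lhgq gxo gnnm vft ksop yaj ebt tcmt hucue pjgke kaw
Hunk 3: at line 6 remove [yaj,ebt] add [wvjxw,afuen,nim] -> 14 lines: mzayw vyxl lhgq gxo gnnm vft ksop wvjxw afuen nim tcmt hucue pjgke kaw
Hunk 4: at line 9 remove [nim] add [bscou,zsls] -> 15 lines: mzayw vyxl lhgq gxo gnnm vft ksop wvjxw afuen bscou zsls tcmt hucue pjgke kaw
Hunk 5: at line 1 remove [vyxl,lhgq,gxo] add [qsch,bjoi,jai] -> 15 lines: mzayw qsch bjoi jai gnnm vft ksop wvjxw afuen bscou zsls tcmt hucue pjgke kaw
Hunk 6: at line 7 remove [wvjxw] add [sdaeg] -> 15 lines: mzayw qsch bjoi jai gnnm vft ksop sdaeg afuen bscou zsls tcmt hucue pjgke kaw
Hunk 7: at line 3 remove [gnnm,vft,ksop] add [cqwr,eno] -> 14 lines: mzayw qsch bjoi jai cqwr eno sdaeg afuen bscou zsls tcmt hucue pjgke kaw

Answer: mzayw
qsch
bjoi
jai
cqwr
eno
sdaeg
afuen
bscou
zsls
tcmt
hucue
pjgke
kaw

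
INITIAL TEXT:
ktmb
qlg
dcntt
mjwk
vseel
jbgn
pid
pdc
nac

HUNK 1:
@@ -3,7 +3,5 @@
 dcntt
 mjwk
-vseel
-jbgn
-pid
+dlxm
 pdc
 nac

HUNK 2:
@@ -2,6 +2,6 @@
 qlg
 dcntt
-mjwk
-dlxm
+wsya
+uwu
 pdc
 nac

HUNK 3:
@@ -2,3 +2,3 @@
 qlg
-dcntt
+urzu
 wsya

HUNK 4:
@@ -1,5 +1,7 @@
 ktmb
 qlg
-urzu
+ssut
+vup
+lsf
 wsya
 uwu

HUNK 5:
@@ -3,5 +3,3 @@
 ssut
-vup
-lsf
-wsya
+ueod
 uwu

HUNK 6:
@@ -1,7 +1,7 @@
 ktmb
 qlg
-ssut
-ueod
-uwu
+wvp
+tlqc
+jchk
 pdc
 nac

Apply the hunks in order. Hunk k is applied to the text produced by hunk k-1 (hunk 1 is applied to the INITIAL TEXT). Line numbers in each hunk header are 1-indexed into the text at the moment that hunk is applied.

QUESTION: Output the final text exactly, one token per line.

Answer: ktmb
qlg
wvp
tlqc
jchk
pdc
nac

Derivation:
Hunk 1: at line 3 remove [vseel,jbgn,pid] add [dlxm] -> 7 lines: ktmb qlg dcntt mjwk dlxm pdc nac
Hunk 2: at line 2 remove [mjwk,dlxm] add [wsya,uwu] -> 7 lines: ktmb qlg dcntt wsya uwu pdc nac
Hunk 3: at line 2 remove [dcntt] add [urzu] -> 7 lines: ktmb qlg urzu wsya uwu pdc nac
Hunk 4: at line 1 remove [urzu] add [ssut,vup,lsf] -> 9 lines: ktmb qlg ssut vup lsf wsya uwu pdc nac
Hunk 5: at line 3 remove [vup,lsf,wsya] add [ueod] -> 7 lines: ktmb qlg ssut ueod uwu pdc nac
Hunk 6: at line 1 remove [ssut,ueod,uwu] add [wvp,tlqc,jchk] -> 7 lines: ktmb qlg wvp tlqc jchk pdc nac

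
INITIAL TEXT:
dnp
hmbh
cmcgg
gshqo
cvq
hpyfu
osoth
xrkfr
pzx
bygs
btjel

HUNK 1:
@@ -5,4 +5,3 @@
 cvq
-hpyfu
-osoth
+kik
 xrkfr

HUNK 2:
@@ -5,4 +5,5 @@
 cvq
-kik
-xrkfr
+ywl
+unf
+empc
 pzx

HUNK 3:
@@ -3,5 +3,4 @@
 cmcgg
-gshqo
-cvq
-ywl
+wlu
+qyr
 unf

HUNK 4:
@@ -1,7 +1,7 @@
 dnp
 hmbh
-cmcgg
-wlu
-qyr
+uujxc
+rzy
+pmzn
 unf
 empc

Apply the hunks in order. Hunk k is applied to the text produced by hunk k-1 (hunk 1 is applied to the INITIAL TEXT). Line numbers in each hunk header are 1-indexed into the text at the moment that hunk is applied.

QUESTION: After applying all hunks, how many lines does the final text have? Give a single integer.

Answer: 10

Derivation:
Hunk 1: at line 5 remove [hpyfu,osoth] add [kik] -> 10 lines: dnp hmbh cmcgg gshqo cvq kik xrkfr pzx bygs btjel
Hunk 2: at line 5 remove [kik,xrkfr] add [ywl,unf,empc] -> 11 lines: dnp hmbh cmcgg gshqo cvq ywl unf empc pzx bygs btjel
Hunk 3: at line 3 remove [gshqo,cvq,ywl] add [wlu,qyr] -> 10 lines: dnp hmbh cmcgg wlu qyr unf empc pzx bygs btjel
Hunk 4: at line 1 remove [cmcgg,wlu,qyr] add [uujxc,rzy,pmzn] -> 10 lines: dnp hmbh uujxc rzy pmzn unf empc pzx bygs btjel
Final line count: 10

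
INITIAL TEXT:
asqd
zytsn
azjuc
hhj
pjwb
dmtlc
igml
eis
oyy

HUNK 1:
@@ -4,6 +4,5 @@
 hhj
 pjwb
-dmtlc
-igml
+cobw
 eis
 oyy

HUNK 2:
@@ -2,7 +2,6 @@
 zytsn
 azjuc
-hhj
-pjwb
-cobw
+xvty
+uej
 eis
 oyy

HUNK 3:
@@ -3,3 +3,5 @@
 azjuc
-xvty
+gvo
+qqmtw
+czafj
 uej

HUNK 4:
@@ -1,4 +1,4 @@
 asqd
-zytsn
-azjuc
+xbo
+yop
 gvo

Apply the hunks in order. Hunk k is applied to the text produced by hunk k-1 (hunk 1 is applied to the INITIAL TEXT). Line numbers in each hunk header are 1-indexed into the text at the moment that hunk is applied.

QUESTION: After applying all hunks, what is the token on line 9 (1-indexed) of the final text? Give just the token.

Answer: oyy

Derivation:
Hunk 1: at line 4 remove [dmtlc,igml] add [cobw] -> 8 lines: asqd zytsn azjuc hhj pjwb cobw eis oyy
Hunk 2: at line 2 remove [hhj,pjwb,cobw] add [xvty,uej] -> 7 lines: asqd zytsn azjuc xvty uej eis oyy
Hunk 3: at line 3 remove [xvty] add [gvo,qqmtw,czafj] -> 9 lines: asqd zytsn azjuc gvo qqmtw czafj uej eis oyy
Hunk 4: at line 1 remove [zytsn,azjuc] add [xbo,yop] -> 9 lines: asqd xbo yop gvo qqmtw czafj uej eis oyy
Final line 9: oyy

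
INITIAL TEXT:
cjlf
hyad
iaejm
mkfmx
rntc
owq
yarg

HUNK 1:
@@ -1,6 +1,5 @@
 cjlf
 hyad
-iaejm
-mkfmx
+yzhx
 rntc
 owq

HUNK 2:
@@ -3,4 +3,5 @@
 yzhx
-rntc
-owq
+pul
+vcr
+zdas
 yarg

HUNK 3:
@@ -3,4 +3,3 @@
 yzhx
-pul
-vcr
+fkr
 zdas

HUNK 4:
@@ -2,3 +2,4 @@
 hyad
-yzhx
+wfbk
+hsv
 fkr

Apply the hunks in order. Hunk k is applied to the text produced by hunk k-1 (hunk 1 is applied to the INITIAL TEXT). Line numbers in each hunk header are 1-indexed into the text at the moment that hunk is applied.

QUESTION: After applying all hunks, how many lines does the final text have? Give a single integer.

Answer: 7

Derivation:
Hunk 1: at line 1 remove [iaejm,mkfmx] add [yzhx] -> 6 lines: cjlf hyad yzhx rntc owq yarg
Hunk 2: at line 3 remove [rntc,owq] add [pul,vcr,zdas] -> 7 lines: cjlf hyad yzhx pul vcr zdas yarg
Hunk 3: at line 3 remove [pul,vcr] add [fkr] -> 6 lines: cjlf hyad yzhx fkr zdas yarg
Hunk 4: at line 2 remove [yzhx] add [wfbk,hsv] -> 7 lines: cjlf hyad wfbk hsv fkr zdas yarg
Final line count: 7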